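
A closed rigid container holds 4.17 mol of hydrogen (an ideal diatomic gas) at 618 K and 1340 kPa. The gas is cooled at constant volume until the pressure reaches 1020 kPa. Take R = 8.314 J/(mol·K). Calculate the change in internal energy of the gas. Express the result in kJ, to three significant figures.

ΔU ≈ -12.8 kJ

Constant volume ⇒ W = 0, so Q = ΔU = nCᵥΔT with Cᵥ = 5R/2 = 20.79 J/(mol·K).
At constant V, T₂/T₁ = P₂/P₁ ⇒ ΔT = T₁(P₂/P₁ − 1) = 618·(1020/1340 − 1) = -147.6 K.
ΔU = (4.17)(20.79)(-147.6) = -12791 J.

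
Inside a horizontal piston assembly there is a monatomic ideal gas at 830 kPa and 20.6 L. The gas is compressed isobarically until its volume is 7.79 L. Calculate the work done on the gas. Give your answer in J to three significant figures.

Isobaric: W = P ΔV.
W = (830 kPa)(7.79 − 20.6 L) = (830)(-12.81) = -10632 J.
Work on gas = −W_by = 10632 J.

W ≈ 10600 J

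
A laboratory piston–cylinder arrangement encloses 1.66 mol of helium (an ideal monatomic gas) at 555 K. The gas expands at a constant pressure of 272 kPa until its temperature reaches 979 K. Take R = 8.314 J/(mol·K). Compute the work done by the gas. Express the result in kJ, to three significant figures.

Isobaric: W = P ΔV = nR ΔT.
W = (1.66)(8.314)(979 − 555) = 5852 J.

W ≈ 5.85 kJ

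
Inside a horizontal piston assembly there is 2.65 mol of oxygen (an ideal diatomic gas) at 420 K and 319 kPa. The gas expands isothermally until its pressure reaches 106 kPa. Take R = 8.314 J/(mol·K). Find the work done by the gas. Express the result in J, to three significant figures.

W ≈ 10200 J

Isothermal process: W = nRT ln(V₂/V₁) = nRT ln(P₁/P₂).
W = (2.65)(8.314)(420) × ln(319/106)
  = 9253 × ln(3.009) = 9253 × 1.102
W_by_gas = 10195 J.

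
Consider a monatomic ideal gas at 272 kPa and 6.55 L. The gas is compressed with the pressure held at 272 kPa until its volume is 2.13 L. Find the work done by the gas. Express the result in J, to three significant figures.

W ≈ -1200 J

Isobaric: W = P ΔV.
W = (272 kPa)(2.13 − 6.55 L) = (272)(-4.42) = -1202 J.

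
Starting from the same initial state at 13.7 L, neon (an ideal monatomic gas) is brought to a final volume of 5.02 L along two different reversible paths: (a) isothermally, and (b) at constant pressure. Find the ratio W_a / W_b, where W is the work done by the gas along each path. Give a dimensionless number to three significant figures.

W_a / W_b ≈ 1.58

Path (a) isothermal: W = P₁V₁ ln(V₂/V₁) → W_a/(P₁V₁) = -1.004.
Path (b) isobaric: W = P₁(V₂ − V₁) → W_b/(P₁V₁) = -0.6336.
W_a / W_b = -1.004 / -0.6336 = 1.585.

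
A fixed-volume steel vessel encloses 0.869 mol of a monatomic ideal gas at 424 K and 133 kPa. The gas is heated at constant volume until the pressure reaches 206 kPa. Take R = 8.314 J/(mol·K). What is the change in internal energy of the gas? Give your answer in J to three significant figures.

Constant volume ⇒ W = 0, so Q = ΔU = nCᵥΔT with Cᵥ = 3R/2 = 12.47 J/(mol·K).
At constant V, T₂/T₁ = P₂/P₁ ⇒ ΔT = T₁(P₂/P₁ − 1) = 424·(206/133 − 1) = 232.7 K.
ΔU = (0.869)(12.47)(232.7) = 2522 J.

ΔU ≈ 2520 J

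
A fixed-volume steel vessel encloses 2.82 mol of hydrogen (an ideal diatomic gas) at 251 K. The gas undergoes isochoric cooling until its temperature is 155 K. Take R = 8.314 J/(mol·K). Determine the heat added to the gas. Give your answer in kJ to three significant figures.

Q ≈ -5.63 kJ

Constant volume ⇒ W = 0, so Q = ΔU = nCᵥΔT with Cᵥ = 5R/2 = 20.79 J/(mol·K).
ΔU = (2.82)(20.79)(155 − 251) = -5627 J.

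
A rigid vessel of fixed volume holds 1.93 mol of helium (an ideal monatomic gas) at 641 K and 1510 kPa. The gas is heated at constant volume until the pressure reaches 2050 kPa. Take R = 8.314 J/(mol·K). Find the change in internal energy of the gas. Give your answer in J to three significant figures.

Constant volume ⇒ W = 0, so Q = ΔU = nCᵥΔT with Cᵥ = 3R/2 = 12.47 J/(mol·K).
At constant V, T₂/T₁ = P₂/P₁ ⇒ ΔT = T₁(P₂/P₁ − 1) = 641·(2050/1510 − 1) = 229.2 K.
ΔU = (1.93)(12.47)(229.2) = 5517 J.

ΔU ≈ 5520 J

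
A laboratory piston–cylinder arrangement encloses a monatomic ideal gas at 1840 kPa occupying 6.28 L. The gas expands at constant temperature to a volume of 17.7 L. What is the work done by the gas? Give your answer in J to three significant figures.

Isothermal: W = nRT ln(V₂/V₁) = P₁V₁ ln(V₂/V₁).
P₁V₁ = (1840 kPa)(6.28 L) = 11555 J.
W = 11555 × ln(17.7/6.28) = 11555 × 1.036
W_by_gas = 11973 J.

W ≈ 12000 J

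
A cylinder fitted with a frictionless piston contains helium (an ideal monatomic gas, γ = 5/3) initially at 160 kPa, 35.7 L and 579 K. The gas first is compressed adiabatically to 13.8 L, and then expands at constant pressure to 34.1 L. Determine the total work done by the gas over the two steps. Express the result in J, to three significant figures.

Step 1 (adiabatic): W = (P₁V₁ − P₂V₂)/(γ−1) = (5712 − 10764)/0.667 = -7578 J.
After step 1: P = 780 kPa, V = 13.8 L, T = 1091 K.
Step 2 (isobaric): W = PΔV = (780 kPa)(34.1 − 13.8 L) = 15834 J.
W_total = -7578 + 15834 = 8256 J.

W_total ≈ 8260 J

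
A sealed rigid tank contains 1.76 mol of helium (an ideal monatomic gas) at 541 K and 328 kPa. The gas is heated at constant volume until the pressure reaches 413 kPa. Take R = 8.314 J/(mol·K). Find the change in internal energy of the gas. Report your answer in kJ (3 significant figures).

ΔU ≈ 3.08 kJ

Constant volume ⇒ W = 0, so Q = ΔU = nCᵥΔT with Cᵥ = 3R/2 = 12.47 J/(mol·K).
At constant V, T₂/T₁ = P₂/P₁ ⇒ ΔT = T₁(P₂/P₁ − 1) = 541·(413/328 − 1) = 140.2 K.
ΔU = (1.76)(12.47)(140.2) = 3077 J.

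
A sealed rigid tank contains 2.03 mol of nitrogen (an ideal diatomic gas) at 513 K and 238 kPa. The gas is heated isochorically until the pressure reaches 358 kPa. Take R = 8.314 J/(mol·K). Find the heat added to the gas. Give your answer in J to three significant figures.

Constant volume ⇒ W = 0, so Q = ΔU = nCᵥΔT with Cᵥ = 5R/2 = 20.79 J/(mol·K).
At constant V, T₂/T₁ = P₂/P₁ ⇒ ΔT = T₁(P₂/P₁ − 1) = 513·(358/238 − 1) = 258.7 K.
ΔU = (2.03)(20.79)(258.7) = 10914 J.

Q ≈ 10900 J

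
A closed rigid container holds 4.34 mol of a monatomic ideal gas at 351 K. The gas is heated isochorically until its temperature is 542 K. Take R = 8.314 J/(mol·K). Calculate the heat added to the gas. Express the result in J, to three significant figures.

Constant volume ⇒ W = 0, so Q = ΔU = nCᵥΔT with Cᵥ = 3R/2 = 12.47 J/(mol·K).
ΔU = (4.34)(12.47)(542 − 351) = 10338 J.

Q ≈ 10300 J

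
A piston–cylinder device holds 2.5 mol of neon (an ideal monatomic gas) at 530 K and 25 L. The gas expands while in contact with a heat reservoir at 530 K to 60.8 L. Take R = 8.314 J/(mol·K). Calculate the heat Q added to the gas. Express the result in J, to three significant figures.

Q ≈ 9790 J

Isothermal ⇒ ΔU = 0, so Q = W = nRT ln(V₂/V₁).
Q = (2.5)(8.314)(530) ln(60.8/25) = 11016 × 0.8887 = 9790 J.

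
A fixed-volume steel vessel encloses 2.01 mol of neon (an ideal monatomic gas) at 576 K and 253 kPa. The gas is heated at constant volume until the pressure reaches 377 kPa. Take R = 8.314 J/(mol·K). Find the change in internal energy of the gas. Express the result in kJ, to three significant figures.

Constant volume ⇒ W = 0, so Q = ΔU = nCᵥΔT with Cᵥ = 3R/2 = 12.47 J/(mol·K).
At constant V, T₂/T₁ = P₂/P₁ ⇒ ΔT = T₁(P₂/P₁ − 1) = 576·(377/253 − 1) = 282.3 K.
ΔU = (2.01)(12.47)(282.3) = 7077 J.

ΔU ≈ 7.08 kJ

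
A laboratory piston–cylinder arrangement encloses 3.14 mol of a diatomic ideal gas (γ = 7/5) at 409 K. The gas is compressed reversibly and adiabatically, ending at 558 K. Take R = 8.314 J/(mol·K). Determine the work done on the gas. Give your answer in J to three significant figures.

W ≈ 9720 J

Adiabatic ⇒ Q = 0, so W_by = −ΔU = nCᵥ(T₁ − T₂).
Cᵥ = 5R/2 = 20.79 J/(mol·K).
W = (3.14)(20.79)(409 − 558) = -9724 J.
Work on gas = −W_by = 9724 J.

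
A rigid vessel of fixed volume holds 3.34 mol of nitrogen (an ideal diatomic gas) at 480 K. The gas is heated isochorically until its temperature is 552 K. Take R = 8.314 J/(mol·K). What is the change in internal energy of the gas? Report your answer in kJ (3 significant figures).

ΔU ≈ 5.00 kJ

Constant volume ⇒ W = 0, so Q = ΔU = nCᵥΔT with Cᵥ = 5R/2 = 20.79 J/(mol·K).
ΔU = (3.34)(20.79)(552 − 480) = 4998 J.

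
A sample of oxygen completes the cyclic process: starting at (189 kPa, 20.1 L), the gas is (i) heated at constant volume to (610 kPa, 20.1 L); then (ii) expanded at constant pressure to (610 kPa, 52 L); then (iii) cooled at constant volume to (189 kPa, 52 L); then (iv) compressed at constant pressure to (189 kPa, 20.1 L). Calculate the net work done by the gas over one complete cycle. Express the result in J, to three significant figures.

Constant-volume legs do no work.
W(ii) = (610)(52 − 20.1) = 19459 J; W(iv) = (189)(20.1 − 52) = -6029 J.
W_net = 19459 − 6029 = 13430 J (the clockwise enclosed area).

W_net ≈ 13400 J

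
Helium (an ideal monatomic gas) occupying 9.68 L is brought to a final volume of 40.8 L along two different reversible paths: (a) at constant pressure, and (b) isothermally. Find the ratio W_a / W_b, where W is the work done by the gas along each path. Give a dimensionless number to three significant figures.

W_a / W_b ≈ 2.23

Path (a) isobaric: W = P₁(V₂ − V₁) → W_a/(P₁V₁) = 3.215.
Path (b) isothermal: W = P₁V₁ ln(V₂/V₁) → W_b/(P₁V₁) = 1.439.
W_a / W_b = 3.215 / 1.439 = 2.235.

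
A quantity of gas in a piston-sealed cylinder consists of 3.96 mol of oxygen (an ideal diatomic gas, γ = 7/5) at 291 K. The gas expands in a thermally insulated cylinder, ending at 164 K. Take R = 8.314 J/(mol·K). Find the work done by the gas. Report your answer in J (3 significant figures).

Adiabatic ⇒ Q = 0, so W_by = −ΔU = nCᵥ(T₁ − T₂).
Cᵥ = 5R/2 = 20.79 J/(mol·K).
W = (3.96)(20.79)(291 − 164) = 10453 J.

W ≈ 10500 J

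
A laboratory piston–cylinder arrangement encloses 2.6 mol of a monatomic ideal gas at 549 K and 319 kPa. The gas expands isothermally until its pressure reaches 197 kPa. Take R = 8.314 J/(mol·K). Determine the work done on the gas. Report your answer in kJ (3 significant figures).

W ≈ -5.72 kJ

Isothermal process: W = nRT ln(V₂/V₁) = nRT ln(P₁/P₂).
W = (2.6)(8.314)(549) × ln(319/197)
  = 11867 × ln(1.619) = 11867 × 0.482
W_by_gas = 5720 J; work on gas = −W_by = -5720 J.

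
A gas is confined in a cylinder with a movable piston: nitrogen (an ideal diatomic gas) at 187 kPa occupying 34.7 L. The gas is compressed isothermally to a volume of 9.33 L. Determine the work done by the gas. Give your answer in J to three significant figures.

Isothermal: W = nRT ln(V₂/V₁) = P₁V₁ ln(V₂/V₁).
P₁V₁ = (187 kPa)(34.7 L) = 6489 J.
W = 6489 × ln(9.33/34.7) = 6489 × -1.314
W_by_gas = -8523 J.

W ≈ -8520 J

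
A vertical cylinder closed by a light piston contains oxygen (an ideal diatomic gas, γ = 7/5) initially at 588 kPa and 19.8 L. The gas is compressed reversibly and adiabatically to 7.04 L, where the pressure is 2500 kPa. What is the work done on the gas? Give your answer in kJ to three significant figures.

W ≈ 14.9 kJ

Adiabatic: W = (P₁V₁ − P₂V₂)/(γ − 1) with γ = 7/5.
P₁V₁ = 11642 J, P₂V₂ = 17600 J.
W = (11642 − 17600) / 0.4 = -14894 J.
Work on gas = −W_by = 14894 J.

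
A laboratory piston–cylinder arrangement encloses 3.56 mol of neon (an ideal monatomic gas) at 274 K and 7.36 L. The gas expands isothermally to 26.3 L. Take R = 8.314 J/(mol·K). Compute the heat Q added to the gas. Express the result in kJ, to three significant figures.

Q ≈ 10.3 kJ

Isothermal ⇒ ΔU = 0, so Q = W = nRT ln(V₂/V₁).
Q = (3.56)(8.314)(274) ln(26.3/7.36) = 8110 × 1.274 = 10328 J.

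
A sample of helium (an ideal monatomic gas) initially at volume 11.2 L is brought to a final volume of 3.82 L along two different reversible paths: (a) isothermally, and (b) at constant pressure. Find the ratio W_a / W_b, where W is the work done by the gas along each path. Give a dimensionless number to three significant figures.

Path (a) isothermal: W = P₁V₁ ln(V₂/V₁) → W_a/(P₁V₁) = -1.076.
Path (b) isobaric: W = P₁(V₂ − V₁) → W_b/(P₁V₁) = -0.6589.
W_a / W_b = -1.076 / -0.6589 = 1.632.

W_a / W_b ≈ 1.63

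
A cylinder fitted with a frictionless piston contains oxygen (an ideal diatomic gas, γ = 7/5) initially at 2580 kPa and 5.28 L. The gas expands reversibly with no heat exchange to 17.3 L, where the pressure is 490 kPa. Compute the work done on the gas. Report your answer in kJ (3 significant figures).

W ≈ -12.9 kJ

Adiabatic: W = (P₁V₁ − P₂V₂)/(γ − 1) with γ = 7/5.
P₁V₁ = 13622 J, P₂V₂ = 8477 J.
W = (13622 − 8477) / 0.4 = 12864 J.
Work on gas = −W_by = -12864 J.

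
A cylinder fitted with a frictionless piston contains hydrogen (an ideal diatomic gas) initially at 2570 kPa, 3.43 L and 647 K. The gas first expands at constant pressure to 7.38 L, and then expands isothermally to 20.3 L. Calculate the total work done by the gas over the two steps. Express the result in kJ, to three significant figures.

W_total ≈ 29.3 kJ

Step 1 (isobaric): W = PΔV = (2570 kPa)(7.38 − 3.43 L) = 10152 J.
After step 1: P = 2570 kPa, V = 7.38 L, T = 1392 K.
Step 2 (isothermal): W = P₁V₁ ln(V₂/V₁) = (18967) ln(20.3/7.38) = 19191 J.
W_total = 10152 + 19191 = 29343 J.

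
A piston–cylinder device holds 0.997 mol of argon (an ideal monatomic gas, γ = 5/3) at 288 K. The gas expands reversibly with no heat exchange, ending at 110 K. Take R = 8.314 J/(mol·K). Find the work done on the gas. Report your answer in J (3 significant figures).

W ≈ -2210 J

Adiabatic ⇒ Q = 0, so W_by = −ΔU = nCᵥ(T₁ − T₂).
Cᵥ = 3R/2 = 12.47 J/(mol·K).
W = (0.997)(12.47)(288 − 110) = 2213 J.
Work on gas = −W_by = -2213 J.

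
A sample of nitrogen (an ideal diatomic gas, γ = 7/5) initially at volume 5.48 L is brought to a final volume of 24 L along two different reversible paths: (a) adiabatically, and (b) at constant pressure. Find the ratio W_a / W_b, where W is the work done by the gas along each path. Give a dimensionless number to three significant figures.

Path (a) adiabatic: W = P₁V₁(1 − (V₁/V₂)^(γ−1))/(γ−1) → W_a/(P₁V₁) = 1.115.
Path (b) isobaric: W = P₁(V₂ − V₁) → W_b/(P₁V₁) = 3.38.
W_a / W_b = 1.115 / 3.38 = 0.33.

W_a / W_b ≈ 0.330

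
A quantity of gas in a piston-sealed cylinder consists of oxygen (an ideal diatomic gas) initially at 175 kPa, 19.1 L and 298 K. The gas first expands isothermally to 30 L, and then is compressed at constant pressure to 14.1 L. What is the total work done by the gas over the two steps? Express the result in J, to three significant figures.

W_total ≈ -262 J

Step 1 (isothermal): W = P₁V₁ ln(V₂/V₁) = (3343) ln(30/19.1) = 1509 J.
After step 1: P = 111.4 kPa, V = 30 L, T = 298 K.
Step 2 (isobaric): W = PΔV = (111.4 kPa)(14.1 − 30 L) = -1772 J.
W_total = 1509 − 1772 = -262.4 J.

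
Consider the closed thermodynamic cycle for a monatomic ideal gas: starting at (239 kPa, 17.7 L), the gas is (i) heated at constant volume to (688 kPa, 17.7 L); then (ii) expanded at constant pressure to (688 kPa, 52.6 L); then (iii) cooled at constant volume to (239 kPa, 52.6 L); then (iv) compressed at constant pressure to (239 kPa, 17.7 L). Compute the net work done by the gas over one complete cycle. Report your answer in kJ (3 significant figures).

Constant-volume legs do no work.
W(ii) = (688)(52.6 − 17.7) = 24011 J; W(iv) = (239)(17.7 − 52.6) = -8341 J.
W_net = 24011 − 8341 = 15670 J (the clockwise enclosed area).

W_net ≈ 15.7 kJ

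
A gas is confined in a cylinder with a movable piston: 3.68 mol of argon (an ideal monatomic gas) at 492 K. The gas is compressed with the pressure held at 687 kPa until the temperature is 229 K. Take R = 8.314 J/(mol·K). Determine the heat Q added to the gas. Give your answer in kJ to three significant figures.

Q ≈ -20.1 kJ

Isobaric: W = nRΔT = (3.68)(8.314)(-263) = -8047 J.
ΔU = nCᵥΔT with Cᵥ = 3R/2: ΔU = (3.68)(12.47)(-263) = -12070 J.
Q = ΔU + W = -12070 − 8047 = -20117 J.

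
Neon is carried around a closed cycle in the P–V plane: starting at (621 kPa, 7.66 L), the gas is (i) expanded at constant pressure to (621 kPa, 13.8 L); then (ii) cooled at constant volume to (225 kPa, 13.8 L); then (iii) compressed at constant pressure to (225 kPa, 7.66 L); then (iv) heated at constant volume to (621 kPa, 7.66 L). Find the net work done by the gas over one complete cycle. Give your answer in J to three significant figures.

W_net ≈ 2430 J

Constant-volume legs do no work.
W(i) = (621)(13.8 − 7.66) = 3813 J; W(iii) = (225)(7.66 − 13.8) = -1382 J.
W_net = 3813 − 1382 = 2431 J (the clockwise enclosed area).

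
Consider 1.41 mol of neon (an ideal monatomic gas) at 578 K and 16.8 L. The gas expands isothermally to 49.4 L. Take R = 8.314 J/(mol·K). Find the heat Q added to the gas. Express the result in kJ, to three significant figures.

Isothermal ⇒ ΔU = 0, so Q = W = nRT ln(V₂/V₁).
Q = (1.41)(8.314)(578) ln(49.4/16.8) = 6776 × 1.079 = 7308 J.

Q ≈ 7.31 kJ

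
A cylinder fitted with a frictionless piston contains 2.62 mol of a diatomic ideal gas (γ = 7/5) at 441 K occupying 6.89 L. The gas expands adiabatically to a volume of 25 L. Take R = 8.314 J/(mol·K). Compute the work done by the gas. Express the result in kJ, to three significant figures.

Adiabatic: TV^(γ−1) = const with γ = 7/5.
T₂ = T₁ (V₁/V₂)^(γ−1) = 441 × (6.89/25)^0.4 = 441 × 0.5972 = 263.4 K.
W_by = nCᵥ(T₁ − T₂) = (2.62)(20.79)(441 − 263.4) = 9674 J.

W ≈ 9.67 kJ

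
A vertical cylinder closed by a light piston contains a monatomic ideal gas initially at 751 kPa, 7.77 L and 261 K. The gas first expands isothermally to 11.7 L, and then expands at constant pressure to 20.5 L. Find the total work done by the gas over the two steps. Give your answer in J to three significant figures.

W_total ≈ 6780 J

Step 1 (isothermal): W = P₁V₁ ln(V₂/V₁) = (5835) ln(11.7/7.77) = 2388 J.
After step 1: P = 498.7 kPa, V = 11.7 L, T = 261 K.
Step 2 (isobaric): W = PΔV = (498.7 kPa)(20.5 − 11.7 L) = 4389 J.
W_total = 2388 + 4389 = 6777 J.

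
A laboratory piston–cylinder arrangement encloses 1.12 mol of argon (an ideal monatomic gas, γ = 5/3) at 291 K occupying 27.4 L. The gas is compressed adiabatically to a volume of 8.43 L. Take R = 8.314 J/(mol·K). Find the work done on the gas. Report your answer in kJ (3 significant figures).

Adiabatic: TV^(γ−1) = const with γ = 5/3.
T₂ = T₁ (V₁/V₂)^(γ−1) = 291 × (27.4/8.43)^0.667 = 291 × 2.194 = 638.5 K.
W_by = nCᵥ(T₁ − T₂) = (1.12)(12.47)(291 − 638.5) = -4854 J.
Work on gas = −W_by = 4854 J.

W ≈ 4.85 kJ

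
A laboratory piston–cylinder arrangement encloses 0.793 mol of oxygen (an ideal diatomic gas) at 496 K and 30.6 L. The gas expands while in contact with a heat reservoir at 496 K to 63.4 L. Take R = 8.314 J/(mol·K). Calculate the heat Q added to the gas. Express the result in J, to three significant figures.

Isothermal ⇒ ΔU = 0, so Q = W = nRT ln(V₂/V₁).
Q = (0.793)(8.314)(496) ln(63.4/30.6) = 3270 × 0.7285 = 2382 J.

Q ≈ 2380 J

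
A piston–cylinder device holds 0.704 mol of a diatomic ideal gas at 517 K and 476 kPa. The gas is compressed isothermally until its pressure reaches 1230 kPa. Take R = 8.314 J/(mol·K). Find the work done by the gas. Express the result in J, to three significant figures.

W ≈ -2870 J

Isothermal process: W = nRT ln(V₂/V₁) = nRT ln(P₁/P₂).
W = (0.704)(8.314)(517) × ln(476/1230)
  = 3026 × ln(0.387) = 3026 × -0.9494
W_by_gas = -2873 J.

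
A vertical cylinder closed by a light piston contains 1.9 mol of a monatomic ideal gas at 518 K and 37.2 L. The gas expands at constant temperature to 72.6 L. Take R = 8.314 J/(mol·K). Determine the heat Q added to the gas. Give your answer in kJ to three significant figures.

Q ≈ 5.47 kJ

Isothermal ⇒ ΔU = 0, so Q = W = nRT ln(V₂/V₁).
Q = (1.9)(8.314)(518) ln(72.6/37.2) = 8183 × 0.6687 = 5471 J.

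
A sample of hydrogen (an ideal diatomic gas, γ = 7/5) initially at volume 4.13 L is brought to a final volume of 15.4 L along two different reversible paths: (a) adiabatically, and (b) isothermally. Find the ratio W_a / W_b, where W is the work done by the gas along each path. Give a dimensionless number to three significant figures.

W_a / W_b ≈ 0.777

Path (a) adiabatic: W = P₁V₁(1 − (V₁/V₂)^(γ−1))/(γ−1) → W_a/(P₁V₁) = 1.023.
Path (b) isothermal: W = P₁V₁ ln(V₂/V₁) → W_b/(P₁V₁) = 1.316.
W_a / W_b = 1.023 / 1.316 = 0.7775.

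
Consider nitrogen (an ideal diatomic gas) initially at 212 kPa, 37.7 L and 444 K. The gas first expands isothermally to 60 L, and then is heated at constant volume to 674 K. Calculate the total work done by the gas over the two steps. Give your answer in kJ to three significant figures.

Step 1 (isothermal): W = P₁V₁ ln(V₂/V₁) = (7992) ln(60/37.7) = 3714 J.
Step 2 (isochoric): W = 0 (constant volume).
W_total = 3714 + 0 = 3714 J.

W_total ≈ 3.71 kJ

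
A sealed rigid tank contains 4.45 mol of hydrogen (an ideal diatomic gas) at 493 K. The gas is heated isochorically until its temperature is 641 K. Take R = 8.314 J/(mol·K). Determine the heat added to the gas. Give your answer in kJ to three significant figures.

Q ≈ 13.7 kJ

Constant volume ⇒ W = 0, so Q = ΔU = nCᵥΔT with Cᵥ = 5R/2 = 20.79 J/(mol·K).
ΔU = (4.45)(20.79)(641 − 493) = 13689 J.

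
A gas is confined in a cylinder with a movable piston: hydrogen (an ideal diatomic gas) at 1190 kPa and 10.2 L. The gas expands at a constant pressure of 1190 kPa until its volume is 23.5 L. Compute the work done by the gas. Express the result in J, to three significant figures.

W ≈ 15800 J

Isobaric: W = P ΔV.
W = (1190 kPa)(23.5 − 10.2 L) = (1190)(13.3) = 15827 J.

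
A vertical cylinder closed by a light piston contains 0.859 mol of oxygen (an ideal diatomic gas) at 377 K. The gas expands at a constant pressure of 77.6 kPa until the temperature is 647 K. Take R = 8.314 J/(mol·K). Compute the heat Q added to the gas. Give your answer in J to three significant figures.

Q ≈ 6750 J

Isobaric: W = nRΔT = (0.859)(8.314)(270) = 1928 J.
ΔU = nCᵥΔT with Cᵥ = 5R/2: ΔU = (0.859)(20.79)(270) = 4821 J.
Q = ΔU + W = 4821 + 1928 = 6749 J.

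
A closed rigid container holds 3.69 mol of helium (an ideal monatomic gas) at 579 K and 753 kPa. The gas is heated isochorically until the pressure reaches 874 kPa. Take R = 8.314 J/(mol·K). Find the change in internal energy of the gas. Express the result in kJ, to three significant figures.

Constant volume ⇒ W = 0, so Q = ΔU = nCᵥΔT with Cᵥ = 3R/2 = 12.47 J/(mol·K).
At constant V, T₂/T₁ = P₂/P₁ ⇒ ΔT = T₁(P₂/P₁ − 1) = 579·(874/753 − 1) = 93.04 K.
ΔU = (3.69)(12.47)(93.04) = 4282 J.

ΔU ≈ 4.28 kJ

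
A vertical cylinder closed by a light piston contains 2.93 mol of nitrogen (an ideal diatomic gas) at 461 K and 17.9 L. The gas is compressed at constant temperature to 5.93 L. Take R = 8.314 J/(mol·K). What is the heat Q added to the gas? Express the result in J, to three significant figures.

Q ≈ -12400 J

Isothermal ⇒ ΔU = 0, so Q = W = nRT ln(V₂/V₁).
Q = (2.93)(8.314)(461) ln(5.93/17.9) = 11230 × -1.105 = -12407 J.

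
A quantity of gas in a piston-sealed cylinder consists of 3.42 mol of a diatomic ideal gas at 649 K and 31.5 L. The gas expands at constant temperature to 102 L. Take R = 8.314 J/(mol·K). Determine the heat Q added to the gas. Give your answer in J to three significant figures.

Isothermal ⇒ ΔU = 0, so Q = W = nRT ln(V₂/V₁).
Q = (3.42)(8.314)(649) ln(102/31.5) = 18454 × 1.175 = 21683 J.

Q ≈ 21700 J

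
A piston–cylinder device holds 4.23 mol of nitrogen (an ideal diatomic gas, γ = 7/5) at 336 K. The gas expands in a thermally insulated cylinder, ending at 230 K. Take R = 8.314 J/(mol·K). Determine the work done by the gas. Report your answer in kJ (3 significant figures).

W ≈ 9.32 kJ

Adiabatic ⇒ Q = 0, so W_by = −ΔU = nCᵥ(T₁ − T₂).
Cᵥ = 5R/2 = 20.79 J/(mol·K).
W = (4.23)(20.79)(336 − 230) = 9320 J.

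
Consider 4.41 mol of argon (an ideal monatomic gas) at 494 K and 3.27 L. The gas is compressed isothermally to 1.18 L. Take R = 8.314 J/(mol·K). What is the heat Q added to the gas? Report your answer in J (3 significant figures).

Q ≈ -18500 J

Isothermal ⇒ ΔU = 0, so Q = W = nRT ln(V₂/V₁).
Q = (4.41)(8.314)(494) ln(1.18/3.27) = 18112 × -1.019 = -18462 J.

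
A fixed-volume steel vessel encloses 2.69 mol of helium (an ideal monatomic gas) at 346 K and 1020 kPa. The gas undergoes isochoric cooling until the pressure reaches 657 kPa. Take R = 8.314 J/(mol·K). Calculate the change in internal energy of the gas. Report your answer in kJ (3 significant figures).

Constant volume ⇒ W = 0, so Q = ΔU = nCᵥΔT with Cᵥ = 3R/2 = 12.47 J/(mol·K).
At constant V, T₂/T₁ = P₂/P₁ ⇒ ΔT = T₁(P₂/P₁ − 1) = 346·(657/1020 − 1) = -123.1 K.
ΔU = (2.69)(12.47)(-123.1) = -4131 J.

ΔU ≈ -4.13 kJ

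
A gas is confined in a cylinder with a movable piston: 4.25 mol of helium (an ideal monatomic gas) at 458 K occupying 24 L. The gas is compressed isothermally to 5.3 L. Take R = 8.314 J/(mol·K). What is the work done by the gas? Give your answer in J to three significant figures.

Isothermal: W = nRT ln(V₂/V₁).
W = (4.25)(8.314)(458) × ln(5.3/24)
  = 16183 × -1.51
W_by_gas = -24442 J.

W ≈ -24400 J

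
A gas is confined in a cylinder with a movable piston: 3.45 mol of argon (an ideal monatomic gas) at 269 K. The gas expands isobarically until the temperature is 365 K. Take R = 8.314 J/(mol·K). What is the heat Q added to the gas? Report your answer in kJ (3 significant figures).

Isobaric: W = nRΔT = (3.45)(8.314)(96) = 2754 J.
ΔU = nCᵥΔT with Cᵥ = 3R/2: ΔU = (3.45)(12.47)(96) = 4130 J.
Q = ΔU + W = 4130 + 2754 = 6884 J.

Q ≈ 6.88 kJ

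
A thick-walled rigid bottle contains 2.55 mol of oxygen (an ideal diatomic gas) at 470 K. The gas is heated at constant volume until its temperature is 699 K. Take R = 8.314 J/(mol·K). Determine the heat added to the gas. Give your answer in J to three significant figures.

Constant volume ⇒ W = 0, so Q = ΔU = nCᵥΔT with Cᵥ = 5R/2 = 20.79 J/(mol·K).
ΔU = (2.55)(20.79)(699 − 470) = 12137 J.

Q ≈ 12100 J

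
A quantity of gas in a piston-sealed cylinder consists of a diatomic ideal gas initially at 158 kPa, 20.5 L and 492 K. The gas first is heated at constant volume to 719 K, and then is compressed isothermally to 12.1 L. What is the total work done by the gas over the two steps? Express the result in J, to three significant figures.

Step 1 (isochoric): W = 0 (constant volume).
After step 1: P = 230.9 kPa (V unchanged).
Step 2 (isothermal): W = P₁V₁ ln(V₂/V₁) = (4733) ln(12.1/20.5) = -2496 J.
W_total = 0 − 2496 = -2496 J.

W_total ≈ -2500 J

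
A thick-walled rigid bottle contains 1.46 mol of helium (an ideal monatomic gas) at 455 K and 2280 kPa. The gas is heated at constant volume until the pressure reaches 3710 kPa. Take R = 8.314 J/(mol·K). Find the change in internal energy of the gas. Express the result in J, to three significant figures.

Constant volume ⇒ W = 0, so Q = ΔU = nCᵥΔT with Cᵥ = 3R/2 = 12.47 J/(mol·K).
At constant V, T₂/T₁ = P₂/P₁ ⇒ ΔT = T₁(P₂/P₁ − 1) = 455·(3710/2280 − 1) = 285.4 K.
ΔU = (1.46)(12.47)(285.4) = 5196 J.

ΔU ≈ 5200 J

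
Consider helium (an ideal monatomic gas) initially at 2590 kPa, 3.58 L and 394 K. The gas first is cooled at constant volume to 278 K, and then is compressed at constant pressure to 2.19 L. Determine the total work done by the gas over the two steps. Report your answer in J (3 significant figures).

W_total ≈ -2540 J

Step 1 (isochoric): W = 0 (constant volume).
After step 1: P = 1827 kPa (V unchanged).
Step 2 (isobaric): W = PΔV = (1827 kPa)(2.19 − 3.58 L) = -2540 J.
W_total = 0 − 2540 = -2540 J.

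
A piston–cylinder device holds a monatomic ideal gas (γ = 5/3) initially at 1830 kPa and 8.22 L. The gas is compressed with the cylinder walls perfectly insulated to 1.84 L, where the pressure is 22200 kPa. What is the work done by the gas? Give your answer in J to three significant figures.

Adiabatic: W = (P₁V₁ − P₂V₂)/(γ − 1) with γ = 5/3.
P₁V₁ = 15043 J, P₂V₂ = 40848 J.
W = (15043 − 40848) / 0.6667 = -38708 J.

W ≈ -38700 J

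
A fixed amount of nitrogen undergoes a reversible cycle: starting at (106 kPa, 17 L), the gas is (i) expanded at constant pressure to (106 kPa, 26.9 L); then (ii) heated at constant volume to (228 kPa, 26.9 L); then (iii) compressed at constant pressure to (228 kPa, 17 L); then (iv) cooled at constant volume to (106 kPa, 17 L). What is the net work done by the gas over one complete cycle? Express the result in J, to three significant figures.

W_net ≈ -1210 J

Constant-volume legs do no work.
W(i) = (106)(26.9 − 17) = 1049 J; W(iii) = (228)(17 − 26.9) = -2257 J.
W_net = 1049 − 2257 = -1208 J (the counter-clockwise enclosed area).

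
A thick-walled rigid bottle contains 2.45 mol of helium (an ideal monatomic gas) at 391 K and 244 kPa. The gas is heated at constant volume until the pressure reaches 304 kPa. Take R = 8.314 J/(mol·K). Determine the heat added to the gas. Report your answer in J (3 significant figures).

Constant volume ⇒ W = 0, so Q = ΔU = nCᵥΔT with Cᵥ = 3R/2 = 12.47 J/(mol·K).
At constant V, T₂/T₁ = P₂/P₁ ⇒ ΔT = T₁(P₂/P₁ − 1) = 391·(304/244 − 1) = 96.15 K.
ΔU = (2.45)(12.47)(96.15) = 2938 J.

Q ≈ 2940 J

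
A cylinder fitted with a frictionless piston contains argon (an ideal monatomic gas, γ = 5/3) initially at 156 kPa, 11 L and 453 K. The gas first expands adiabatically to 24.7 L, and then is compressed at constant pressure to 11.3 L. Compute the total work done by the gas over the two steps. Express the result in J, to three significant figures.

W_total ≈ 530 J

Step 1 (adiabatic): W = (P₁V₁ − P₂V₂)/(γ−1) = (1716 − 1001)/0.667 = 1073 J.
After step 1: P = 40.52 kPa, V = 24.7 L, T = 264.2 K.
Step 2 (isobaric): W = PΔV = (40.52 kPa)(11.3 − 24.7 L) = -542.9 J.
W_total = 1073 − 542.9 = 530 J.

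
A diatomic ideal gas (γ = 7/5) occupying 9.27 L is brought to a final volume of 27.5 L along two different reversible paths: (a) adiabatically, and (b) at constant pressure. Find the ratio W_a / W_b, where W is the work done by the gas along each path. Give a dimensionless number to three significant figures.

Path (a) adiabatic: W = P₁V₁(1 − (V₁/V₂)^(γ−1))/(γ−1) → W_a/(P₁V₁) = 0.8818.
Path (b) isobaric: W = P₁(V₂ − V₁) → W_b/(P₁V₁) = 1.967.
W_a / W_b = 0.8818 / 1.967 = 0.4484.

W_a / W_b ≈ 0.448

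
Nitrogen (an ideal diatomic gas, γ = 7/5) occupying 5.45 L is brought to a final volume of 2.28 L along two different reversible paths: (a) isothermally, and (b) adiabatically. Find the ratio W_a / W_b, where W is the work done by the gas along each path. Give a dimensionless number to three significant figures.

W_a / W_b ≈ 0.836

Path (a) isothermal: W = P₁V₁ ln(V₂/V₁) → W_a/(P₁V₁) = -0.8714.
Path (b) adiabatic: W = P₁V₁(1 − (V₁/V₂)^(γ−1))/(γ−1) → W_b/(P₁V₁) = -1.043.
W_a / W_b = -0.8714 / -1.043 = 0.8358.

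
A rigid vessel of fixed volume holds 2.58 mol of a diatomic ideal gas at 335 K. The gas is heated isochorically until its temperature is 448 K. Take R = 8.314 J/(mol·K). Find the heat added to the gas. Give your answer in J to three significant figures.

Q ≈ 6060 J

Constant volume ⇒ W = 0, so Q = ΔU = nCᵥΔT with Cᵥ = 5R/2 = 20.79 J/(mol·K).
ΔU = (2.58)(20.79)(448 − 335) = 6060 J.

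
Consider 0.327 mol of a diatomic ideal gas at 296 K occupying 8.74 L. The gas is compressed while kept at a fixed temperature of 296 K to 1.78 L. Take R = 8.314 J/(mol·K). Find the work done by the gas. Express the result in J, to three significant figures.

Isothermal: W = nRT ln(V₂/V₁).
W = (0.327)(8.314)(296) × ln(1.78/8.74)
  = 804.7 × -1.591
W_by_gas = -1281 J.

W ≈ -1280 J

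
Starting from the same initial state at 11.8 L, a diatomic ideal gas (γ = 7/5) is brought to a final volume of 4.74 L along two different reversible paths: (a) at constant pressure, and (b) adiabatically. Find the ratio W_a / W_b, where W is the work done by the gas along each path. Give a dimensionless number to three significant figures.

W_a / W_b ≈ 0.544

Path (a) isobaric: W = P₁(V₂ − V₁) → W_a/(P₁V₁) = -0.5983.
Path (b) adiabatic: W = P₁V₁(1 − (V₁/V₂)^(γ−1))/(γ−1) → W_b/(P₁V₁) = -1.101.
W_a / W_b = -0.5983 / -1.101 = 0.5436.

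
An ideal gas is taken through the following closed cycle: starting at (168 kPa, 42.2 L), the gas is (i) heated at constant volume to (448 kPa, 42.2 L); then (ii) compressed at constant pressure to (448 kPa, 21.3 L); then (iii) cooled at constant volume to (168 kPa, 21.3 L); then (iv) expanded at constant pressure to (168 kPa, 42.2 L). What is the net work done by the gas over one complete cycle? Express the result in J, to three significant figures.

Constant-volume legs do no work.
W(ii) = (448)(21.3 − 42.2) = -9363 J; W(iv) = (168)(42.2 − 21.3) = 3511 J.
W_net = -9363 + 3511 = -5852 J (the counter-clockwise enclosed area).

W_net ≈ -5850 J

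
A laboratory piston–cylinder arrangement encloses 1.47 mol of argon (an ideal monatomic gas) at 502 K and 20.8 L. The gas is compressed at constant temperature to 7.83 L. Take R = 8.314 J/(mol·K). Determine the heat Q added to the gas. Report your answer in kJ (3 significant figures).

Q ≈ -5.99 kJ

Isothermal ⇒ ΔU = 0, so Q = W = nRT ln(V₂/V₁).
Q = (1.47)(8.314)(502) ln(7.83/20.8) = 6135 × -0.977 = -5994 J.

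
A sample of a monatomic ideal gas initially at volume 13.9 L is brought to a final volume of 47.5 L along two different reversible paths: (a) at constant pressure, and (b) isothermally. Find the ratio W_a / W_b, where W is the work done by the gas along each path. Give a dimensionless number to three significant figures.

W_a / W_b ≈ 1.97

Path (a) isobaric: W = P₁(V₂ − V₁) → W_a/(P₁V₁) = 2.417.
Path (b) isothermal: W = P₁V₁ ln(V₂/V₁) → W_b/(P₁V₁) = 1.229.
W_a / W_b = 2.417 / 1.229 = 1.967.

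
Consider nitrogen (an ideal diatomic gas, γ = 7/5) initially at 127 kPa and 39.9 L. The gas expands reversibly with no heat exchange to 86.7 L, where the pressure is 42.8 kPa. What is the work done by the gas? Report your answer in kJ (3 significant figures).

W ≈ 3.39 kJ

Adiabatic: W = (P₁V₁ − P₂V₂)/(γ − 1) with γ = 7/5.
P₁V₁ = 5067 J, P₂V₂ = 3711 J.
W = (5067 − 3711) / 0.4 = 3391 J.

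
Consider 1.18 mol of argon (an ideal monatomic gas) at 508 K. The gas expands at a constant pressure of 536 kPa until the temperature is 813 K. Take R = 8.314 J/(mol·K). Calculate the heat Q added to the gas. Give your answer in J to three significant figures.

Isobaric: W = nRΔT = (1.18)(8.314)(305) = 2992 J.
ΔU = nCᵥΔT with Cᵥ = 3R/2: ΔU = (1.18)(12.47)(305) = 4488 J.
Q = ΔU + W = 4488 + 2992 = 7481 J.

Q ≈ 7480 J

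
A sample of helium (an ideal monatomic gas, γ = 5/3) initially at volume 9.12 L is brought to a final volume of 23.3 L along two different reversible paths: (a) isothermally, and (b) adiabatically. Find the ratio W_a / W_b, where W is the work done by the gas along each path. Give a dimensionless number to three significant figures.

W_a / W_b ≈ 1.35

Path (a) isothermal: W = P₁V₁ ln(V₂/V₁) → W_a/(P₁V₁) = 0.938.
Path (b) adiabatic: W = P₁V₁(1 − (V₁/V₂)^(γ−1))/(γ−1) → W_b/(P₁V₁) = 0.6974.
W_a / W_b = 0.938 / 0.6974 = 1.345.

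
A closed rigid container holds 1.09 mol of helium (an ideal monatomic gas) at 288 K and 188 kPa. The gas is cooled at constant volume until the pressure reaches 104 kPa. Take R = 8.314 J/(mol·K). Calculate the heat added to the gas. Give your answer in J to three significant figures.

Constant volume ⇒ W = 0, so Q = ΔU = nCᵥΔT with Cᵥ = 3R/2 = 12.47 J/(mol·K).
At constant V, T₂/T₁ = P₂/P₁ ⇒ ΔT = T₁(P₂/P₁ − 1) = 288·(104/188 − 1) = -128.7 K.
ΔU = (1.09)(12.47)(-128.7) = -1749 J.

Q ≈ -1750 J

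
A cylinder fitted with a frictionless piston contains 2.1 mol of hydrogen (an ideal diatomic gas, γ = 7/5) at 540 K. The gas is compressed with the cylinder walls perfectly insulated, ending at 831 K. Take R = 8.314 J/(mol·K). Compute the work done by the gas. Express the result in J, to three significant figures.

W ≈ -12700 J

Adiabatic ⇒ Q = 0, so W_by = −ΔU = nCᵥ(T₁ − T₂).
Cᵥ = 5R/2 = 20.79 J/(mol·K).
W = (2.1)(20.79)(540 − 831) = -12702 J.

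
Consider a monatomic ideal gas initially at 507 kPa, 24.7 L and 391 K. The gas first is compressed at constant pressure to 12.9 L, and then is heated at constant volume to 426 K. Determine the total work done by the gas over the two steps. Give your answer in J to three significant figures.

W_total ≈ -5980 J

Step 1 (isobaric): W = PΔV = (507 kPa)(12.9 − 24.7 L) = -5983 J.
Step 2 (isochoric): W = 0 (constant volume).
W_total = -5983 + 0 = -5983 J.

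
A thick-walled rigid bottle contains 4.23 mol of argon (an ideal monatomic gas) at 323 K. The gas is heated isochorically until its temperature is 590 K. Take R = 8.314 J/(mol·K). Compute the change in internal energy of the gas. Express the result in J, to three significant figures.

ΔU ≈ 14100 J

Constant volume ⇒ W = 0, so Q = ΔU = nCᵥΔT with Cᵥ = 3R/2 = 12.47 J/(mol·K).
ΔU = (4.23)(12.47)(590 − 323) = 14085 J.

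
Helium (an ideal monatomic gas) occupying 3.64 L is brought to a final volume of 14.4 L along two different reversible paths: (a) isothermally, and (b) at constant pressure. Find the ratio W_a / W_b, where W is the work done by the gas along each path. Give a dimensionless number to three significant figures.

W_a / W_b ≈ 0.465

Path (a) isothermal: W = P₁V₁ ln(V₂/V₁) → W_a/(P₁V₁) = 1.375.
Path (b) isobaric: W = P₁(V₂ − V₁) → W_b/(P₁V₁) = 2.956.
W_a / W_b = 1.375 / 2.956 = 0.4652.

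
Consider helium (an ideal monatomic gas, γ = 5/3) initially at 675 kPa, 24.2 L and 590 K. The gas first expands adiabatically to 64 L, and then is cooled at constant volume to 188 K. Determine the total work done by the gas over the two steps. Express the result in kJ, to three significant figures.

Step 1 (adiabatic): W = (P₁V₁ − P₂V₂)/(γ−1) = (16335 − 8542)/0.667 = 11690 J.
Step 2 (isochoric): W = 0 (constant volume).
W_total = 11690 + 0 = 11690 J.

W_total ≈ 11.7 kJ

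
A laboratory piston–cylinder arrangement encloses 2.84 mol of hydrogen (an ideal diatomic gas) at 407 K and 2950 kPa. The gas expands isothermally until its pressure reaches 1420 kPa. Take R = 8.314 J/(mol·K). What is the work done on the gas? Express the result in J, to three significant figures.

W ≈ -7030 J

Isothermal process: W = nRT ln(V₂/V₁) = nRT ln(P₁/P₂).
W = (2.84)(8.314)(407) × ln(2950/1420)
  = 9610 × ln(2.077) = 9610 × 0.7311
W_by_gas = 7026 J; work on gas = −W_by = -7026 J.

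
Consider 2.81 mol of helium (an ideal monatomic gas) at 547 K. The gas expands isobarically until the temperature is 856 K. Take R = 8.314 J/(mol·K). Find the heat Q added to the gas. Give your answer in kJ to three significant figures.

Isobaric: W = nRΔT = (2.81)(8.314)(309) = 7219 J.
ΔU = nCᵥΔT with Cᵥ = 3R/2: ΔU = (2.81)(12.47)(309) = 10828 J.
Q = ΔU + W = 10828 + 7219 = 18047 J.

Q ≈ 18.0 kJ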